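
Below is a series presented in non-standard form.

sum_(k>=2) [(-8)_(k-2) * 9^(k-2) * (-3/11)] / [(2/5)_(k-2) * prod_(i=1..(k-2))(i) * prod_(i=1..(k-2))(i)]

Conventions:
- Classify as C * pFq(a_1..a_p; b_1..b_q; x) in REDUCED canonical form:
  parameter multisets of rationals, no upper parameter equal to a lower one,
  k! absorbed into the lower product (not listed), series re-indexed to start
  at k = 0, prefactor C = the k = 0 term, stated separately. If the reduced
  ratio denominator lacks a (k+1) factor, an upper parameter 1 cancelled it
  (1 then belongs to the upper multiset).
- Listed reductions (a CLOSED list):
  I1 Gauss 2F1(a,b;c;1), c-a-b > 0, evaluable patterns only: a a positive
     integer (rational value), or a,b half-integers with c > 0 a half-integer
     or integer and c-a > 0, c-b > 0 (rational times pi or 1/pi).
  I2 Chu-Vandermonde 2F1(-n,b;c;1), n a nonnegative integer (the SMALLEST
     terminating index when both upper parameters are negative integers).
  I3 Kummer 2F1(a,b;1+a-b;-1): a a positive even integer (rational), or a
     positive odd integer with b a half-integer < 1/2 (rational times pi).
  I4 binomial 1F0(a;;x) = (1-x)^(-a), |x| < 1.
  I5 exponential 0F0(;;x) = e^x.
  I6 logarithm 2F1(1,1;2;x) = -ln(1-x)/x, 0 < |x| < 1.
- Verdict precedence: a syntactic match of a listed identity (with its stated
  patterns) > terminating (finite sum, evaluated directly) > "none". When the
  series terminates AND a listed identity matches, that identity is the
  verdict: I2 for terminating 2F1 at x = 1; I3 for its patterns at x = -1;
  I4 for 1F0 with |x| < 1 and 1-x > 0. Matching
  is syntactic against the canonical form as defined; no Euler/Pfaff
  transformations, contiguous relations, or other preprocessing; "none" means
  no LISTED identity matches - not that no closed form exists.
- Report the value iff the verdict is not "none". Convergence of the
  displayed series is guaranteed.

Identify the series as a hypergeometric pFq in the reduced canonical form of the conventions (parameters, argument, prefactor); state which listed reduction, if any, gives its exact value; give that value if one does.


The series (x = 9) is 1F2: upper {-8}, lower {2/5, 1}, prefactor -3/11. Verdict: terminating - upper parameter -8 makes this a finite sum (last index 8), evaluated exactly. Hence: 14642153357217/244406091776.

First insight: with t_0 = -3/11, the lower running product (C = -3/11, x = 9) is a rising factorial.
Step ratio: r(k) = 9 * (k-8) / [(k+2/5) (k+1) (k+1)] ; factor over Q: parameters, x = 9, and C = -3/11.


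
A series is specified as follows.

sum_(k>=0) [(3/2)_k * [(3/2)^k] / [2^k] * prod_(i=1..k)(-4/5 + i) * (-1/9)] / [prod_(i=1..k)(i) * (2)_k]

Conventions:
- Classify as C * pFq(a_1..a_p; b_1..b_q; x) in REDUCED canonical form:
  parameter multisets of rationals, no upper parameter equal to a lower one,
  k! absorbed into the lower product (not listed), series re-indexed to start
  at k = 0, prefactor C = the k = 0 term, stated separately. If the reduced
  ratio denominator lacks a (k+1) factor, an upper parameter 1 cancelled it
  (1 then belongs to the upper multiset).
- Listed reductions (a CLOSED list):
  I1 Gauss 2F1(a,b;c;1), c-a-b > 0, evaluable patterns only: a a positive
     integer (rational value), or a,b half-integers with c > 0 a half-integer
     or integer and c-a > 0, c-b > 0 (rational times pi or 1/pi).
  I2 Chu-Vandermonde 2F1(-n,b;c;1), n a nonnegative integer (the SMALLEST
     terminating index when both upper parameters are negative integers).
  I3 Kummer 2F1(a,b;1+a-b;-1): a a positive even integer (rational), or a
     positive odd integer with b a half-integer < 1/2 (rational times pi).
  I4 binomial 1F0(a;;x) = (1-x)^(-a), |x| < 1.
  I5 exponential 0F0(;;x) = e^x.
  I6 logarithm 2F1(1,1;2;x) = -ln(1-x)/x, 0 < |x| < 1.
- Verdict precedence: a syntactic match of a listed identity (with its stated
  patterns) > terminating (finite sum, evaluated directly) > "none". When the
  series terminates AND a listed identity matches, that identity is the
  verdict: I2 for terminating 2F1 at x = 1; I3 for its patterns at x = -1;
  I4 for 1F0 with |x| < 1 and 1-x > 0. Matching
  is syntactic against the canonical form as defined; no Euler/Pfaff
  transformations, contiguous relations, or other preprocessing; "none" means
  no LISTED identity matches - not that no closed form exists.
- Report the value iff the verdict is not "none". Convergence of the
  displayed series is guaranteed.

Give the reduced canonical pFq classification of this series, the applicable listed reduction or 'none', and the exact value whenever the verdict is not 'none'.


The series (x = 3/4) is 2F1: upper {1/5, 3/2}, lower {2}, prefactor -1/9. Verdict: none here - no I1-I6 shape fits x = 3/4 with lower {2}.

First insight: t_0 = -1/9 here, and the running product (C = -1/9, x = 3/4) telescopes to a rising factorial.
Consecutive-term ratio: r(k) = (3/4) * (k+1/5) (k+3/2) / [(k+2) (k+1)] - rational; roots negated = parameters, x = (3/4), C = -1/9.


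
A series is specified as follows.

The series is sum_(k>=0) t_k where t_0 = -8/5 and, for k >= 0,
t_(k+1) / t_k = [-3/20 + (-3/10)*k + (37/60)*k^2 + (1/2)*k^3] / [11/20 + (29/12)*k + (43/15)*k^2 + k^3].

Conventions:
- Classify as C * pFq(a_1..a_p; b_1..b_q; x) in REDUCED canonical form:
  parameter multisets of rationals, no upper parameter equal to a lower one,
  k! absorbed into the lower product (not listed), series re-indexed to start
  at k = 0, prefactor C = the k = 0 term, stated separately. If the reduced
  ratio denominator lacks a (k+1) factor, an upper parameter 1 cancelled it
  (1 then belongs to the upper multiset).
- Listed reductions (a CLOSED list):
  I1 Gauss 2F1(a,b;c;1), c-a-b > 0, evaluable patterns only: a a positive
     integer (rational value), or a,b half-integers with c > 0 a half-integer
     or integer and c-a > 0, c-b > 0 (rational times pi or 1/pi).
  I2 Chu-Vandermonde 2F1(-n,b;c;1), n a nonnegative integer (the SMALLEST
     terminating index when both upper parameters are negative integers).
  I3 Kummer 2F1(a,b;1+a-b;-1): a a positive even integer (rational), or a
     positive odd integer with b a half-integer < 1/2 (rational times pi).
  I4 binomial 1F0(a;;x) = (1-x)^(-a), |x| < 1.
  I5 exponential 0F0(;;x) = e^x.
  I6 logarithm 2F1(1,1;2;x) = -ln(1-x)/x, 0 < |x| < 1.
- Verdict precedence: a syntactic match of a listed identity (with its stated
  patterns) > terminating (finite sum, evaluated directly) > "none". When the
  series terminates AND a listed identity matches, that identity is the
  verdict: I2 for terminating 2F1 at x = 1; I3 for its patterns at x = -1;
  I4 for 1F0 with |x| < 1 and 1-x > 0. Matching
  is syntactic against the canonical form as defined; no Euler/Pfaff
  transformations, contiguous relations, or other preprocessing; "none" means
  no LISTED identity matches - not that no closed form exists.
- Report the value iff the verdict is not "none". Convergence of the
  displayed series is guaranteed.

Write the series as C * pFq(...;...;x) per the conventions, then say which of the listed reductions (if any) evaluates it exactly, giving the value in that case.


x = 1/2 here; the reduced form reads 2F1, upper {-3/5, 1/3}, lower {11/30}, C = -8/5. Verdict: none here - no I1-I6 shape fits x = 1/2 with lower {11/30}.

Key step: from the first term -8/5: the expanded ratio factors over Q; C = -8/5, x = 1/2, roots give parameters.
Term ratio: r(k) = (1/2) * (k-3/5) (k+1/3) / [(k+11/30) (k+1)] - rational; roots negated = parameters, x = (1/2), C = -8/5.


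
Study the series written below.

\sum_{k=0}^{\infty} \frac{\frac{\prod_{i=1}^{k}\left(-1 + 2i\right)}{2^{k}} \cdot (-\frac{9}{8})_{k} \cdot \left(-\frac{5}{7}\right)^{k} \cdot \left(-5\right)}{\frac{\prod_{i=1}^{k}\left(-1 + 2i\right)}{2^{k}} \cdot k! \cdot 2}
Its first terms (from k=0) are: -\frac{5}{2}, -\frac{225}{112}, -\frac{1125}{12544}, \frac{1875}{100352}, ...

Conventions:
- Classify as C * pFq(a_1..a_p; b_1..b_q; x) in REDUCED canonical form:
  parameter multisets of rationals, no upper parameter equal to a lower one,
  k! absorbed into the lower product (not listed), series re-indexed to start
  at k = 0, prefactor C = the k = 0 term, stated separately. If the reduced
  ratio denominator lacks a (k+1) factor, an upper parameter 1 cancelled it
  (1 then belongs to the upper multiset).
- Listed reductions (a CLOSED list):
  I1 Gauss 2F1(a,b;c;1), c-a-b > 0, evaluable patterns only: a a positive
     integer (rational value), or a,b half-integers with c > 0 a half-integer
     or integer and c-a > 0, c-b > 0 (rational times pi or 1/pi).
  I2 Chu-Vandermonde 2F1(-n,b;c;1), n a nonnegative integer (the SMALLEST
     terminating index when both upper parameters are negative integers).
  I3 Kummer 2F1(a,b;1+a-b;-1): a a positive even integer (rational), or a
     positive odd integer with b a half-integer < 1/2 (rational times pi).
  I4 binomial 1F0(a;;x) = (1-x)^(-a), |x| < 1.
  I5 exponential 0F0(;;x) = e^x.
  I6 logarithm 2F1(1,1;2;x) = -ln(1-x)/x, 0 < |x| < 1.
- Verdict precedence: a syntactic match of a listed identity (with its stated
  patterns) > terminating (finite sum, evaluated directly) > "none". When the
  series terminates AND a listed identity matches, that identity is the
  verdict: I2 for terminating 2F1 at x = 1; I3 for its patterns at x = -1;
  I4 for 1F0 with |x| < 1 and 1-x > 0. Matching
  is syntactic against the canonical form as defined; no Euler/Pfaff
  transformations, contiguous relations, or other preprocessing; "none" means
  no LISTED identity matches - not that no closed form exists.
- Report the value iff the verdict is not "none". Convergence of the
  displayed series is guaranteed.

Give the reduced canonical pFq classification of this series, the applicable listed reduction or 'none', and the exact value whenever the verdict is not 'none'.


At argument -\frac{5}{7}: a 1F0 with upper {-\frac{9}{8}}, lower {-}, scaled by C = -\frac{5}{2}. Verdict: the I4 binomial reduction applies (the 1F0 binomial series: exponent 9/8, x = -\frac{5}{7}). Value: \left(-\frac{5}{2}\right) \cdot \left(\frac{12}{7}\right)^{\frac{9}{8}}.

Key observation: with t_0 = -\frac{5}{2}, the parameter 1/2 appears in both the upper and lower lists and cancels.
Ratio: r(k) = -\frac{5}{7} * (k-\frac{9}{8}) / [(k+1)] - rational in k. x = -\frac{5}{7}; t_0 = -\frac{5}{2}; negate the roots.


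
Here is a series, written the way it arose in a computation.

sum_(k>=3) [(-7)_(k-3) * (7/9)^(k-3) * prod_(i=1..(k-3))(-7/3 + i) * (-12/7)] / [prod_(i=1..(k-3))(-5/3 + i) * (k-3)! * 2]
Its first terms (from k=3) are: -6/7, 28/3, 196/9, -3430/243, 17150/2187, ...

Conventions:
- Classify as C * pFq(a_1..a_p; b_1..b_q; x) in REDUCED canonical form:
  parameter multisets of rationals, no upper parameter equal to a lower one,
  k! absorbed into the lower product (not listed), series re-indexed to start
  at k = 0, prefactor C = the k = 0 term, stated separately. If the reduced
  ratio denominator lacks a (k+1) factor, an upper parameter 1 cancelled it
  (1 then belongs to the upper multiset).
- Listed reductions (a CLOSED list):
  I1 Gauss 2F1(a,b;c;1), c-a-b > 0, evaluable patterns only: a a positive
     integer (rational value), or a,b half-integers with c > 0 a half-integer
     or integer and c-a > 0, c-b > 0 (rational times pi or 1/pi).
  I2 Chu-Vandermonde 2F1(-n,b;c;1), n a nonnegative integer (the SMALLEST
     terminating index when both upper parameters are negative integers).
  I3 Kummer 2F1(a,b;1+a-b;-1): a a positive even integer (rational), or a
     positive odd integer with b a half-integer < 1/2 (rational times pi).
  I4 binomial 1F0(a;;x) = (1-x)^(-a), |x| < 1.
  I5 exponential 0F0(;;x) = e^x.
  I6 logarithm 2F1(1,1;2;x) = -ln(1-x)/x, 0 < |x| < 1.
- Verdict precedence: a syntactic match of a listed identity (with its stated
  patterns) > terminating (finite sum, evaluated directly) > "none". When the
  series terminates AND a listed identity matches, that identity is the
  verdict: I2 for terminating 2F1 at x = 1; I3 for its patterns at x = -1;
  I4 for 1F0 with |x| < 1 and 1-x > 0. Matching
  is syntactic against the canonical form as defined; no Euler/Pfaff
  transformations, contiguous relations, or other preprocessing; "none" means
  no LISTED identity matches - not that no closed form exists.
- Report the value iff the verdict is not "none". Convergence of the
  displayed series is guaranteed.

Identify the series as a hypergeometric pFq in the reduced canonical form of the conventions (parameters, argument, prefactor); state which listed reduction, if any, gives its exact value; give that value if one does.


The tell: t_0 being -6/7, the lower running product (C = -6/7) is a rising factorial.
Adjacent-term ratio: r(k) = (7/9) * (k-7) (k-4/3) / [(k-2/3) (k+1)] - rational in k. x = (7/9); t_0 = -6/7; negate the roots.

Classification (C = -6/7): 2F1 with upper {-7, -4/3}, lower {-2/3}, argument x = 7/9. Verdict: terminating - upper -7 stops the sum at k = 7; the 8 terms are added exactly. Value: 241426909/11160261.


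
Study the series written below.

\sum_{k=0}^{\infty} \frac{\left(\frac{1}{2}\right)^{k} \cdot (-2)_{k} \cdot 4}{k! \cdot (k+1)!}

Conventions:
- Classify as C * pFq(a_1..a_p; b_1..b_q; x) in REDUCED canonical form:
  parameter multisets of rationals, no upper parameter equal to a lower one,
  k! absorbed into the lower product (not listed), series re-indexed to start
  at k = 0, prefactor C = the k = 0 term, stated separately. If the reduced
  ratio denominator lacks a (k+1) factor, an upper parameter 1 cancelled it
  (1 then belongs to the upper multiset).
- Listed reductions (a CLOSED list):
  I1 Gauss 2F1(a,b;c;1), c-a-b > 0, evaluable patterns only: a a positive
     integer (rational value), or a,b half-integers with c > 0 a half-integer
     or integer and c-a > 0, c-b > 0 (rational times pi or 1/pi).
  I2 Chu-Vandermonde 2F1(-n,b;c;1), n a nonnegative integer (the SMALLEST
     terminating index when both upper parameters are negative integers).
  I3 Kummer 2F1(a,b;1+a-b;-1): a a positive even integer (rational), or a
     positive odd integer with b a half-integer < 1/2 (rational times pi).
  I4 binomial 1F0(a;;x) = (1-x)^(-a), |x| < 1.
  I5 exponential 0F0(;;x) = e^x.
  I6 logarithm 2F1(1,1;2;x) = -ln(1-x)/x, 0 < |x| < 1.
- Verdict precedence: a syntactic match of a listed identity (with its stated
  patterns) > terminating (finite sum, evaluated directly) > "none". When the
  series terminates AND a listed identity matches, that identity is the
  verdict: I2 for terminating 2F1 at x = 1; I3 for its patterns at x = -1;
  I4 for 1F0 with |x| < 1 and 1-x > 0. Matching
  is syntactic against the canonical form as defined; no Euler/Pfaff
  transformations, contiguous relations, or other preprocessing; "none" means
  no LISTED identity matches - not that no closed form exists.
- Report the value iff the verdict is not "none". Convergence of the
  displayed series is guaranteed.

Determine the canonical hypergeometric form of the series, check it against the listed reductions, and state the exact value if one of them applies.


Structural cue: t_0 being 4, the denominator's factorial ratio (prefactor 4) is a lower Pochhammer.
Consecutive-term ratio: r(k) = \frac{1}{2} * (k-2) / [(k+2) (k+1)] ; factor over Q: parameters, x = \frac{1}{2}, and C = 4.

Classification (C = 4): 1F1 with upper {-2}, lower {2}, argument x = \frac{1}{2}. Verdict: terminating (-2 upstairs). 3 nonzero terms in all; added directly. Value: \frac{13}{6}.


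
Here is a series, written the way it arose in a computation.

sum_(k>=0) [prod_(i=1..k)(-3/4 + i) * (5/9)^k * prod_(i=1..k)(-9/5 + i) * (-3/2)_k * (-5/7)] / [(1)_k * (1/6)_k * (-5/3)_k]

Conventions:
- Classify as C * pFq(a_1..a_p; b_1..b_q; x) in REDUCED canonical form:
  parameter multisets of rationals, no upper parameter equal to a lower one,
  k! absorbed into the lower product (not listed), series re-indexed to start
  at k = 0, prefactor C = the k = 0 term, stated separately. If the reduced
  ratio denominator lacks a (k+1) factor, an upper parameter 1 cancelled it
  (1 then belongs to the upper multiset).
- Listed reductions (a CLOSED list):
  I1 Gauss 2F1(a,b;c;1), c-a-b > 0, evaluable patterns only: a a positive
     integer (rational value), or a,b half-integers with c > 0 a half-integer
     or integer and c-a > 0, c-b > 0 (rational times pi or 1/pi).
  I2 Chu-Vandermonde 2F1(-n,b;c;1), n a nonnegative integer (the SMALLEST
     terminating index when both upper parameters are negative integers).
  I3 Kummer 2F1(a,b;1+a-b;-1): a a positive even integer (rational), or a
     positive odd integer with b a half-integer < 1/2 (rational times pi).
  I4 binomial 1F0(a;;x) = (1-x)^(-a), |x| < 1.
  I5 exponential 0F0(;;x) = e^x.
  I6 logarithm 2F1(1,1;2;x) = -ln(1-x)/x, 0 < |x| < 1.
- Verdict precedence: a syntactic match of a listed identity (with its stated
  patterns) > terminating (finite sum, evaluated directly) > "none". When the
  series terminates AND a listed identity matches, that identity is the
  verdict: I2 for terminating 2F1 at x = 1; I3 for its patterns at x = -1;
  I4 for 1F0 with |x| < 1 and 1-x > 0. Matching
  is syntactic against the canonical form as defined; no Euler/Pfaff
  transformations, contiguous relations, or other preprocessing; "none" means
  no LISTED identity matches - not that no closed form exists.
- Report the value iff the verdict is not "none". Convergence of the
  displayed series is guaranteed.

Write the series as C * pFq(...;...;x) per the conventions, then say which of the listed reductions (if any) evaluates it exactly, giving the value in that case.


Key observation: from the first term -5/7: (1)_k (C = -5/7) is k! itself.
Adjacent-term ratio: r(k) = (5/9) * (k-3/2) (k-4/5) (k+1/4) / [(k-5/3) (k+1/6) (k+1)] ; factor over Q: parameters, x = (5/9), and C = -5/7.

With C = -5/7: the canonical form is 3F2(-3/2, -4/5, 1/4; -5/3, 1/6; 5/9). Verdict: none. A 3F2 with upper {-3/2, -4/5, 1/4} fits none of I1-I6 at x = 5/9; the sum runs forever.


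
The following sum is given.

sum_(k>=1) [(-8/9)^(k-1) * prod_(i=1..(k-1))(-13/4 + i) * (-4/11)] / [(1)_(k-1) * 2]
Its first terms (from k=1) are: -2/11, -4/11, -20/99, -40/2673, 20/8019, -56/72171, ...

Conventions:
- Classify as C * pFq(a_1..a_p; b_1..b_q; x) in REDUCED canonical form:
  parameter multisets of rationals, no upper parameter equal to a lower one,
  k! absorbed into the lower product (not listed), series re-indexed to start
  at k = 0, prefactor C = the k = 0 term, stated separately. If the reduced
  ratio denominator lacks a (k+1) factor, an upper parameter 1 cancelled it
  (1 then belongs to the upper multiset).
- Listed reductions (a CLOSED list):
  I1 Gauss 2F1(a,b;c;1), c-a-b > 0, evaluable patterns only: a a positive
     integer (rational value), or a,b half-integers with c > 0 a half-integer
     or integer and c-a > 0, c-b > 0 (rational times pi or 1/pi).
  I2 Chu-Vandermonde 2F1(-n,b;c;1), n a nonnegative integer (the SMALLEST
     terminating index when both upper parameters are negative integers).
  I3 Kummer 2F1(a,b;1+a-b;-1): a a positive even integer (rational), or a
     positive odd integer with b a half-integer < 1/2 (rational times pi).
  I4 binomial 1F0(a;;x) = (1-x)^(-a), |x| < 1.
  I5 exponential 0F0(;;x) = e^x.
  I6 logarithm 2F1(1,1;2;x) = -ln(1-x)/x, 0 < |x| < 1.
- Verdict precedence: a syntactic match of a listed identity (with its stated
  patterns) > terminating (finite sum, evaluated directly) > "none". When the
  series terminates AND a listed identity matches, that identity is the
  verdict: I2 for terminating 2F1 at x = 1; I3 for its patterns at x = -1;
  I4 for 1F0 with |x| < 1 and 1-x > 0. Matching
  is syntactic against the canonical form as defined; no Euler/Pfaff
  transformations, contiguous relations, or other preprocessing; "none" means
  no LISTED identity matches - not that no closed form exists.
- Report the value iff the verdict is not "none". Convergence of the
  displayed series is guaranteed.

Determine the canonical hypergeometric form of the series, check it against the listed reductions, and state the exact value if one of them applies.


Prefactor -2/11, argument -8/9: 1F0 with upper {-9/4} over lower {-}. Verdict: this is the I4 binomial reduction (the 1F0 binomial series: exponent 9/4, x = -8/9). Value: (-2/11) * (17/9)^(9/4).

Key observation: t_0 = -2/11 here, and the constant factors (prefactor -2/11) combine into one prefactor.
Term ratio: r(k) = (-8/9) * (k-9/4) / [(k+1)] - rational; roots negated = parameters, x = (-8/9), C = -2/11.


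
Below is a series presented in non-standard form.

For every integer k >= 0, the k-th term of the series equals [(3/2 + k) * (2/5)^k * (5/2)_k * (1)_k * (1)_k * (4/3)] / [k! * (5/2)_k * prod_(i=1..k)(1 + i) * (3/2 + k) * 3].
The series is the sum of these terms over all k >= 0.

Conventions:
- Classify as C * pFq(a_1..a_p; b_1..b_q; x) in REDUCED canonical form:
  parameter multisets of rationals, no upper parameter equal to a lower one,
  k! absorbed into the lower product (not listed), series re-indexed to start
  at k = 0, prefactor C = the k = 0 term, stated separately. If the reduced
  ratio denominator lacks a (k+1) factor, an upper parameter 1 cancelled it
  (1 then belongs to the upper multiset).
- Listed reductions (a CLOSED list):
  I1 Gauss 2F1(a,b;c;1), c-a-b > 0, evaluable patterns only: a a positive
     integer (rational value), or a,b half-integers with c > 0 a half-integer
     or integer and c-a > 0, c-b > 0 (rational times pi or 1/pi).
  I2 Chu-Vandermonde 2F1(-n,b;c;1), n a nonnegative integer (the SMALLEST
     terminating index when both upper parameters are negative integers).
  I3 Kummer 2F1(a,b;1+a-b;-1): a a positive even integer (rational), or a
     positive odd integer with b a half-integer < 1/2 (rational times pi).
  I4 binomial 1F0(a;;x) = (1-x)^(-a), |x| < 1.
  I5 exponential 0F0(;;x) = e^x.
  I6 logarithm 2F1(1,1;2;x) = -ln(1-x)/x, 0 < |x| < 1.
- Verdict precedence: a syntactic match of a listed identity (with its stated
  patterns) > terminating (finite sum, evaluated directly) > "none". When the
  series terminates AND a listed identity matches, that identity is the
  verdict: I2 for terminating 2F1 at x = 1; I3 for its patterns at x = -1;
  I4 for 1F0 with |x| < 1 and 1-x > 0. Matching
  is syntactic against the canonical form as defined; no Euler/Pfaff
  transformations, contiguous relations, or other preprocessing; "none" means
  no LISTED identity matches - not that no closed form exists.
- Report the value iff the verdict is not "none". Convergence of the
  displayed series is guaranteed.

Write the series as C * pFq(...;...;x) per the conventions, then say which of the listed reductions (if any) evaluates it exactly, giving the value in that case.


Reduced: x = 2/5, 2F1, upper = {1, 1}, lower = {2}, C = 4/9. Verdict: the logarithmic series (I6) fires (the logarithm: parameters (1,1;2), x = 2/5). Value: (-10/9) * ln(3/5).

Key observation: t_0 = 4/9 here, and the constant factors (C = 4/9) combine into one prefactor.
Term ratio: r(k) = (2/5) * (k+1) (k+1) / [(k+2) (k+1)] - rational in k, leading ratio (2/5); with t_0 = 4/9, classification follows.


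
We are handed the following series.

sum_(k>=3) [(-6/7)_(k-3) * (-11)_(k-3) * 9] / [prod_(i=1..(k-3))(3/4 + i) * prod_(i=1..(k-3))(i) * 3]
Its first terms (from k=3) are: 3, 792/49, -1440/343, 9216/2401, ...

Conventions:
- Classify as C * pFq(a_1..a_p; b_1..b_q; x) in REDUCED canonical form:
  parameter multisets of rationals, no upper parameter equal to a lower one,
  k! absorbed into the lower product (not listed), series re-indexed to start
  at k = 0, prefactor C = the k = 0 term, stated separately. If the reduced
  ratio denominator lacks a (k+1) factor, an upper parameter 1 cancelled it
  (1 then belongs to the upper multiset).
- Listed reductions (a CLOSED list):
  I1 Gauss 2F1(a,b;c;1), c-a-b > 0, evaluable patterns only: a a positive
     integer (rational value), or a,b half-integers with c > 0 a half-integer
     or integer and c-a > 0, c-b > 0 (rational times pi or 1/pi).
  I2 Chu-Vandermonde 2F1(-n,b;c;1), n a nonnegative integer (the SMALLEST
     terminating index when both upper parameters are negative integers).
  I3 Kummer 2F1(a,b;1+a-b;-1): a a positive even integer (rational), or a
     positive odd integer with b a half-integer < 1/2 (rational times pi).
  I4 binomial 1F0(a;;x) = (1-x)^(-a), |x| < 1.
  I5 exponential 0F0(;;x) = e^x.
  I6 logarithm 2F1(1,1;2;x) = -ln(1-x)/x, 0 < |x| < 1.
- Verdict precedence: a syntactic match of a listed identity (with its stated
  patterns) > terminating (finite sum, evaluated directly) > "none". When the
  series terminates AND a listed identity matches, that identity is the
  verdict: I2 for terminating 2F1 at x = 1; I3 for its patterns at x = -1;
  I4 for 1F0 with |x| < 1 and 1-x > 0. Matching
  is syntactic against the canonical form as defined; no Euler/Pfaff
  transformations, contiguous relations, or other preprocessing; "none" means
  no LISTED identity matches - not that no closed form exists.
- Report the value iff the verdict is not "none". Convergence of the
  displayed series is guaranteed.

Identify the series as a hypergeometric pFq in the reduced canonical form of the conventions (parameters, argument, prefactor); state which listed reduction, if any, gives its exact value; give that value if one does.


Prefactor 3, argument 1: 2F1 with upper {-11, -6/7} over lower {7/4}. Verdict (x = 1): the Chu-Vandermonde identity I2 applies (terminating 2F1 at x = 1 with n = 11, b = -6/7, c = 7/4). Value: 1043852765456517585/61690104927230563.

The tell: x = 1 and the lower running product (C = 3) is a rising factorial.
Consecutive-term ratio: r(k) = 1 * (k-11) (k-6/7) / [(k+7/4) (k+1)] ; factor over Q: parameters, x = 1, and C = 3.


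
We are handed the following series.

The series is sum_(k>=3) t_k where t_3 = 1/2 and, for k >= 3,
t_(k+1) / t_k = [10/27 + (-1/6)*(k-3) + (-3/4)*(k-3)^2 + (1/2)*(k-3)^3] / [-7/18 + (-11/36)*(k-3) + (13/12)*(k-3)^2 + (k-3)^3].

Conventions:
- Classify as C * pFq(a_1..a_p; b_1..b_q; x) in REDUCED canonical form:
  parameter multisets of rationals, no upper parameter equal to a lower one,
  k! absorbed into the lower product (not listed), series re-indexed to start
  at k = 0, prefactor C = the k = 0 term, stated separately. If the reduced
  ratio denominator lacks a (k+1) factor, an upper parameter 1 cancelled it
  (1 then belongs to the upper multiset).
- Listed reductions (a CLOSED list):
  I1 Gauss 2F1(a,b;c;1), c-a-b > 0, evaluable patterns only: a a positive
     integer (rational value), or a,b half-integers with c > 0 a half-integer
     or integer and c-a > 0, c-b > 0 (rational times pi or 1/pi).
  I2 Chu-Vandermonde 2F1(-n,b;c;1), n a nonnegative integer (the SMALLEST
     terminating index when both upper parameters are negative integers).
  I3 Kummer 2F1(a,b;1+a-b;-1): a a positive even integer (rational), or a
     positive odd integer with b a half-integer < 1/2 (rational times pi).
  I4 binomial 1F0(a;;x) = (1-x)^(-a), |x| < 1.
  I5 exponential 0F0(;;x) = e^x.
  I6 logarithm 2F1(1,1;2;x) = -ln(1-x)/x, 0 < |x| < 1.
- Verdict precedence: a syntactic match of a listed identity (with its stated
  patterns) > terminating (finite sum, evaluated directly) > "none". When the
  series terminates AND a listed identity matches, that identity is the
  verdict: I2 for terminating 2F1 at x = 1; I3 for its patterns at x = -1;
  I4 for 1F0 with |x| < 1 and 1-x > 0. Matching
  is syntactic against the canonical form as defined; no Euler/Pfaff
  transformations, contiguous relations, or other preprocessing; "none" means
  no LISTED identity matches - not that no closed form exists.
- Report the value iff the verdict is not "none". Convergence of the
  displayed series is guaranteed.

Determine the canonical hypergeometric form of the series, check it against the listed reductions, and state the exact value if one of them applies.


The series (x = 1/2) is 2F1: upper {-4/3, -5/6}, lower {-7/12}, prefactor 1/2. Verdict: none. Every listed pattern misses the 2F1 form at 1/2, upper {-4/3, -5/6}.

First insight: with t_0 = 1/2, factor the ratio over Q (prefactor 1/2): negated roots = parameters.
Term ratio: r(k) = (1/2) * (k-4/3) (k-5/6) / [(k-7/12) (k+1)] - rational in k, leading ratio (1/2); with t_0 = 1/2, classification follows.


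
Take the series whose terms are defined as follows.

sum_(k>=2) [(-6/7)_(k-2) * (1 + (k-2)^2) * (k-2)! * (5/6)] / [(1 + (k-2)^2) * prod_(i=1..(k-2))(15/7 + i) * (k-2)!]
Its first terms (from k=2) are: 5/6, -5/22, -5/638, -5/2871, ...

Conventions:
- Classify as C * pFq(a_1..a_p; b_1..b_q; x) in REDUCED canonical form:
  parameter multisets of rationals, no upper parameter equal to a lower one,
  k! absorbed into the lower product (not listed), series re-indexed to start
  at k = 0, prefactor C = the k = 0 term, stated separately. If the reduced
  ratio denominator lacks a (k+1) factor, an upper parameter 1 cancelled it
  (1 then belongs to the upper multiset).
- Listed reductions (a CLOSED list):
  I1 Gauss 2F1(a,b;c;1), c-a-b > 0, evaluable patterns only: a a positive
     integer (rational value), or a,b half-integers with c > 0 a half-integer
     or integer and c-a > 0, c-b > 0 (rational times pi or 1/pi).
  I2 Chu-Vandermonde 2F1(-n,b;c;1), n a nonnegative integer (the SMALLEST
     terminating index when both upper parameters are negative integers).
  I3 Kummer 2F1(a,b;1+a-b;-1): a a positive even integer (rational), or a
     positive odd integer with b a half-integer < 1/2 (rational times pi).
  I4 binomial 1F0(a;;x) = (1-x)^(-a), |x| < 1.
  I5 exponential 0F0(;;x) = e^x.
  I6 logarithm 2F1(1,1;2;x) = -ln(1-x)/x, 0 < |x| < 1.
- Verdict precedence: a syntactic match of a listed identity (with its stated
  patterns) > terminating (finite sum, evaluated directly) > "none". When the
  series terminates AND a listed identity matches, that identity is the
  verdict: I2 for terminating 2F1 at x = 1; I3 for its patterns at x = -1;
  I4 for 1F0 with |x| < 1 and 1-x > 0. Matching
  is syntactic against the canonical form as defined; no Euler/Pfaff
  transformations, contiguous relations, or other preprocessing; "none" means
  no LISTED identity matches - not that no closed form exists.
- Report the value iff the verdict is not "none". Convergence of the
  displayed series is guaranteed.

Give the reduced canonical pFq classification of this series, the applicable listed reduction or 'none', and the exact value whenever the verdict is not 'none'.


x = 1 here; the reduced form reads 2F1, upper {-6/7, 1}, lower {22/7}, C = 5/6. Verdict at x = 1: the Gauss summation I1 matches (x = 1: the Gamma ratio telescopes since c-a-b = 3 > 0 and a = 1 in Z>0). Exact value: 25/42.

Key observation: from the first term 5/6: the lower running product (C = 5/6, x = 1) is a rising factorial.
Term ratio: r(k) = 1 * (k-6/7) (k+1) / [(k+22/7) (k+1)] ; factor over Q: parameters, x = 1, and C = 5/6.


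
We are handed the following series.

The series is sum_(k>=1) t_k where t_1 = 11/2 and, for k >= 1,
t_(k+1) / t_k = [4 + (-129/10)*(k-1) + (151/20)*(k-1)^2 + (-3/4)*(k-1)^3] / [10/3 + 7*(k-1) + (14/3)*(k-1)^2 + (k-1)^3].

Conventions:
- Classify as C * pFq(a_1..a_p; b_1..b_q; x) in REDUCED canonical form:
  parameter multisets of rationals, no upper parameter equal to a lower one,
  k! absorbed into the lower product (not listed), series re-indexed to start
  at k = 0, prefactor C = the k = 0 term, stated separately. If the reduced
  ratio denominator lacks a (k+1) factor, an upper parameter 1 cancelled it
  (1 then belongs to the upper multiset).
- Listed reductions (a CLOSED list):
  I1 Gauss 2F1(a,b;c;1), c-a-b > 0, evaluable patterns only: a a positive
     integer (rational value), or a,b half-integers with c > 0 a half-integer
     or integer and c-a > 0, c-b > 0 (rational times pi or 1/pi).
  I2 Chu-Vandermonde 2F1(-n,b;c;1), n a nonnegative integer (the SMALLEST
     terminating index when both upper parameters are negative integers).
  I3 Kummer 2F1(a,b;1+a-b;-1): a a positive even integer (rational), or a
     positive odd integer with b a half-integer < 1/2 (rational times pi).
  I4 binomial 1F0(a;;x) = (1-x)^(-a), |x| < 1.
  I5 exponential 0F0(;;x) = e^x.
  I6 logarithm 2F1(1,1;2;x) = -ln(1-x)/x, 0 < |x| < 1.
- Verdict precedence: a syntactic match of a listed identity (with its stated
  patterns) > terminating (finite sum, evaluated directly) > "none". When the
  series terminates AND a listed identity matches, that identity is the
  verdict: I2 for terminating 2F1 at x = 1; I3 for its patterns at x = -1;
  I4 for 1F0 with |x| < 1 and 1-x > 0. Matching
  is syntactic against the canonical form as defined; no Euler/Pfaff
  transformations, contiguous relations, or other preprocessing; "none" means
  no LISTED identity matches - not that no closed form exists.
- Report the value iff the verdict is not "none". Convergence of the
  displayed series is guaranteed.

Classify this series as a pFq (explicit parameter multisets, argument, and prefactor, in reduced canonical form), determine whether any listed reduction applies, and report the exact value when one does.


The tell: x = (-3/4) and the expanded ratio factors over Q; C = 11/2, x = -3/4, roots give parameters.
Ratio: r(k) = (-3/4) * (k-8) (k-5/3) (k-2/5) / [(k+5/3) (k+2) (k+1)] - rational; roots negated = parameters, x = (-3/4), C = 11/2.

Canonical form: C = 11/2 times 3F2 with upper {-8, -5/3, -2/5}, lower {5/3, 2}, x = -3/4. Verdict: terminating (-8 upstairs). 9 nonzero terms in all; added directly. Hence: 24325095672397/2176000000000.


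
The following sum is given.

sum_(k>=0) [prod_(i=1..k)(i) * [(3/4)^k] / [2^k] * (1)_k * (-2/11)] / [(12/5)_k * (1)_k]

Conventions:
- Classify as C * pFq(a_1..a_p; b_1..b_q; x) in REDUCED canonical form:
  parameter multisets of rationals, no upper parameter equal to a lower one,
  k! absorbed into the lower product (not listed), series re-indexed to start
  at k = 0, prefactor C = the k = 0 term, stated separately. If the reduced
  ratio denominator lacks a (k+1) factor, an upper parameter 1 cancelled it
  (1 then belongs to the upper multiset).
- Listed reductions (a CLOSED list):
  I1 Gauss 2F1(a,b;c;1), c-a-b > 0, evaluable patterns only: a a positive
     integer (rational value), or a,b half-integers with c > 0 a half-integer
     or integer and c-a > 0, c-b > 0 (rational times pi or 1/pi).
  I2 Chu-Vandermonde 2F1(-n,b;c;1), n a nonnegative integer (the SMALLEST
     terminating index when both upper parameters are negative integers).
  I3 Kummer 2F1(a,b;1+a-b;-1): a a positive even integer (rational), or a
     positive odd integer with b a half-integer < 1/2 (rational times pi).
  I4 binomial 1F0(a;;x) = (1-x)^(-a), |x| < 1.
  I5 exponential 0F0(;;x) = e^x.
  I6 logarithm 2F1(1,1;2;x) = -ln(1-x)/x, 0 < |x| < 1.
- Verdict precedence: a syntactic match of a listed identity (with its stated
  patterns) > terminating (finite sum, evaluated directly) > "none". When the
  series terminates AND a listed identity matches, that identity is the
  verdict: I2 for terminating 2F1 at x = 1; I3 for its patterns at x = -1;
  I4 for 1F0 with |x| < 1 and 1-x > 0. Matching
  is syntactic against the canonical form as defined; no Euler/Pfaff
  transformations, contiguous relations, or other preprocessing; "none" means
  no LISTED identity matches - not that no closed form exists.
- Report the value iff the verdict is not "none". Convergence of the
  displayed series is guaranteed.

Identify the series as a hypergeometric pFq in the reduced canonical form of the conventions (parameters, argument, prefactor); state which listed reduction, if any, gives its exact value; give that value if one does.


The series (x = 3/8) is 2F1: upper {1, 1}, lower {12/5}, prefactor -2/11. Verdict: none. A 2F1 with upper {1, 1} fits none of I1-I6 at x = 3/8; the sum runs forever.

The tell: t_0 = -2/11 here, and the running product (C = -2/11) telescopes to a rising factorial.
Ratio: r(k) = (3/8) * (k+1) (k+1) / [(k+12/5) (k+1)] - poly over poly, x = (3/8) from leading terms; C = -2/11 at k = 0.


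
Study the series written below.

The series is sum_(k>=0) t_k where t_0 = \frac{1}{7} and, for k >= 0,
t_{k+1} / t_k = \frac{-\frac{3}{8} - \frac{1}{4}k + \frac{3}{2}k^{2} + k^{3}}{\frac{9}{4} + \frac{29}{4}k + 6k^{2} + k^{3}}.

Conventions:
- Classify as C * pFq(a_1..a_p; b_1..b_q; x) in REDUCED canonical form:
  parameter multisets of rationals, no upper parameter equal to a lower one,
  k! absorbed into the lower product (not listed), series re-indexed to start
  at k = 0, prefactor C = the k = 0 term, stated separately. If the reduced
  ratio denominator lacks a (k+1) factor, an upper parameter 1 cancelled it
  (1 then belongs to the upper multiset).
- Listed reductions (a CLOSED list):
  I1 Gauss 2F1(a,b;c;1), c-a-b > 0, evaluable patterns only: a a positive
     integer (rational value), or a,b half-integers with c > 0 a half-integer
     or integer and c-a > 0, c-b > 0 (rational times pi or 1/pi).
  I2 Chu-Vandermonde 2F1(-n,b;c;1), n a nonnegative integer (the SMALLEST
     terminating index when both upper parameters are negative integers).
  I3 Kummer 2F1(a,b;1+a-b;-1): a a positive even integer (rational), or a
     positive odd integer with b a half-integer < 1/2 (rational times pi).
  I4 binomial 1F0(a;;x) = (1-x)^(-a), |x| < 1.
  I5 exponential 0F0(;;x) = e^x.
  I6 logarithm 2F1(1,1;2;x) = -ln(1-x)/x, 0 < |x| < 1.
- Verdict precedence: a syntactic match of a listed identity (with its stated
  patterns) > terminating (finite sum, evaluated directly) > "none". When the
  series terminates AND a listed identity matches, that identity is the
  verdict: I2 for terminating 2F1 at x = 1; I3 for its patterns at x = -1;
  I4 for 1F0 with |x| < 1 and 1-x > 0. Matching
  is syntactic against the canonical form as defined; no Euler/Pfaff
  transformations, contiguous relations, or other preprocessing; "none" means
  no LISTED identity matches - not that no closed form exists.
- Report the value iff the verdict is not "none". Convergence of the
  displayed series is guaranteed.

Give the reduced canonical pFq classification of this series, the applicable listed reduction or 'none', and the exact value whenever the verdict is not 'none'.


Prefactor \frac{1}{7}, argument 1: 2F1 with upper {-\frac{1}{2}, \frac{3}{2}} over lower {\frac{9}{2}}. Verdict: Gauss's theorem I1 (half-integer case) applies (x = 1; upper {-\frac{1}{2}, \frac{3}{2}} half-integers, c = \frac{9}{2} in the evaluable pattern). Its exact value is \frac{75}{2048} \cdot \pi.

Key observation: with t_0 = \frac{1}{7}, factor the ratio over Q (prefactor 1/7): negated roots = parameters.
Term ratio: r(k) = 1 * (k-\frac{1}{2}) (k+\frac{3}{2}) / [(k+\frac{9}{2}) (k+1)] - rational in k. x = 1; t_0 = \frac{1}{7}; negate the roots.


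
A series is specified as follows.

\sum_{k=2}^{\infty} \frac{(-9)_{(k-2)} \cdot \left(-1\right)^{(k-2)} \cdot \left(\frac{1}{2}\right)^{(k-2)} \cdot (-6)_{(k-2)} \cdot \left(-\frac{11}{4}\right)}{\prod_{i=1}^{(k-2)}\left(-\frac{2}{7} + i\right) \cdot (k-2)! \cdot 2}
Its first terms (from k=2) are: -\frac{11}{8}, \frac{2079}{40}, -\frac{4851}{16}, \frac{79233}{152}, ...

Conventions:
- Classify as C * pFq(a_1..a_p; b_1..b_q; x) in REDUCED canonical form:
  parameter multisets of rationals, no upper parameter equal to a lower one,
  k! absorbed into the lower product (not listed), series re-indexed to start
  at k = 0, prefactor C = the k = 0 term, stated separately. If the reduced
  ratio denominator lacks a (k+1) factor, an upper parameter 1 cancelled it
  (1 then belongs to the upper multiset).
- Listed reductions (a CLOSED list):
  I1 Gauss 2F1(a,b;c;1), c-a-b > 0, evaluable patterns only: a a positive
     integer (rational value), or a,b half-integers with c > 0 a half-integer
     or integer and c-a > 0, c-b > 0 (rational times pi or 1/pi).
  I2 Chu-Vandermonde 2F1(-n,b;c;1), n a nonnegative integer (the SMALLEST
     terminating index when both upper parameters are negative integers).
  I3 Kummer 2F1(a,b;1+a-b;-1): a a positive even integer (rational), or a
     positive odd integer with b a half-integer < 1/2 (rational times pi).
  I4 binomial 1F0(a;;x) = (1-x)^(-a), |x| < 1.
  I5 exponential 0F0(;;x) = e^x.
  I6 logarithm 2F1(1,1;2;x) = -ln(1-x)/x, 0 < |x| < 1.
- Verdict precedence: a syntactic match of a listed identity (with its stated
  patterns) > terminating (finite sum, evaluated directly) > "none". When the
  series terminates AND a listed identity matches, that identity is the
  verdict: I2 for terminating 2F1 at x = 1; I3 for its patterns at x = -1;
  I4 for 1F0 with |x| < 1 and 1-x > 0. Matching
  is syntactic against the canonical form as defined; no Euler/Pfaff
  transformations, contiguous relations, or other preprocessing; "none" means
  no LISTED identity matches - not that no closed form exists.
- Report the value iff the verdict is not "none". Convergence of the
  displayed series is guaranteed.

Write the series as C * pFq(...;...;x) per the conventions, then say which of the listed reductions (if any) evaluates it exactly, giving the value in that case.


Classification (C = -\frac{11}{8}): 2F1 with upper {-9, -6}, lower {\frac{5}{7}}, argument x = -\frac{1}{2}. Verdict: terminating - upper parameter -6 makes this a finite sum (last index 6), evaluated exactly. Value: \frac{10109003}{632320}.

Key step: x = -\frac{1}{2} and the lower running product (C = -11/8) is a rising factorial.
Adjacent-term ratio: r(k) = -\frac{1}{2} * (k-9) (k-6) / [(k+\frac{5}{7}) (k+1)] ; factor over Q: parameters, x = -\frac{1}{2}, and C = -\frac{11}{8}.
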